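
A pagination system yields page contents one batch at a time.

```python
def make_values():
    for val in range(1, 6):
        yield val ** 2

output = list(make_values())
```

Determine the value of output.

Step 1: For each val in range(1, 6), yield val**2:
  val=1: yield 1**2 = 1
  val=2: yield 2**2 = 4
  val=3: yield 3**2 = 9
  val=4: yield 4**2 = 16
  val=5: yield 5**2 = 25
Therefore output = [1, 4, 9, 16, 25].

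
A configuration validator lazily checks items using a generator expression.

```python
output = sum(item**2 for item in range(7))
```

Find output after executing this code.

Step 1: Compute item**2 for each item in range(7):
  item=0: 0**2 = 0
  item=1: 1**2 = 1
  item=2: 2**2 = 4
  item=3: 3**2 = 9
  item=4: 4**2 = 16
  item=5: 5**2 = 25
  item=6: 6**2 = 36
Step 2: sum = 0 + 1 + 4 + 9 + 16 + 25 + 36 = 91.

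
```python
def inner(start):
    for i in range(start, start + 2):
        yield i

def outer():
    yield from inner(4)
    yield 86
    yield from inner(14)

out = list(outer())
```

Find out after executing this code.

Step 1: outer() delegates to inner(4):
  yield 4
  yield 5
Step 2: yield 86
Step 3: Delegates to inner(14):
  yield 14
  yield 15
Therefore out = [4, 5, 86, 14, 15].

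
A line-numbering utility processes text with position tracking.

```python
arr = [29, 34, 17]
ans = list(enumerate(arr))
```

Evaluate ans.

Step 1: enumerate pairs each element with its index:
  (0, 29)
  (1, 34)
  (2, 17)
Therefore ans = [(0, 29), (1, 34), (2, 17)].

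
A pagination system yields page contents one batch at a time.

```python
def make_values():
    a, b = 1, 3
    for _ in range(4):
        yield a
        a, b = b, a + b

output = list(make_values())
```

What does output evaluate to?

Step 1: Fibonacci-like sequence starting with a=1, b=3:
  Iteration 1: yield a=1, then a,b = 3,4
  Iteration 2: yield a=3, then a,b = 4,7
  Iteration 3: yield a=4, then a,b = 7,11
  Iteration 4: yield a=7, then a,b = 11,18
Therefore output = [1, 3, 4, 7].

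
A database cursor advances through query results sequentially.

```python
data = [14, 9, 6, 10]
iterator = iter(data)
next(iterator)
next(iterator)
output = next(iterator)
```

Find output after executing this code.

Step 1: Create iterator over [14, 9, 6, 10].
Step 2: next() consumes 14.
Step 3: next() consumes 9.
Step 4: next() returns 6.
Therefore output = 6.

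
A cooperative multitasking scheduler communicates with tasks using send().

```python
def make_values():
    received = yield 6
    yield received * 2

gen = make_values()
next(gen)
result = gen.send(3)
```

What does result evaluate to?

Step 1: next(gen) advances to first yield, producing 6.
Step 2: send(3) resumes, received = 3.
Step 3: yield received * 2 = 3 * 2 = 6.
Therefore result = 6.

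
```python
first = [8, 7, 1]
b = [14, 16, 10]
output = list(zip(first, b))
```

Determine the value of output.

Step 1: zip pairs elements at same index:
  Index 0: (8, 14)
  Index 1: (7, 16)
  Index 2: (1, 10)
Therefore output = [(8, 14), (7, 16), (1, 10)].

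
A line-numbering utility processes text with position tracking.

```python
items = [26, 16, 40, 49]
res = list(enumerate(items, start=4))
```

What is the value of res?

Step 1: enumerate with start=4:
  (4, 26)
  (5, 16)
  (6, 40)
  (7, 49)
Therefore res = [(4, 26), (5, 16), (6, 40), (7, 49)].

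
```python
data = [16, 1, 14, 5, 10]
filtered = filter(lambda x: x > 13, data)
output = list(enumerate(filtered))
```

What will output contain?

Step 1: Filter [16, 1, 14, 5, 10] for > 13: [16, 14].
Step 2: enumerate re-indexes from 0: [(0, 16), (1, 14)].
Therefore output = [(0, 16), (1, 14)].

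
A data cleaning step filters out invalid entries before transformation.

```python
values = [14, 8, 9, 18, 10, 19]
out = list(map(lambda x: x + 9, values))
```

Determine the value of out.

Step 1: Apply lambda x: x + 9 to each element:
  14 -> 23
  8 -> 17
  9 -> 18
  18 -> 27
  10 -> 19
  19 -> 28
Therefore out = [23, 17, 18, 27, 19, 28].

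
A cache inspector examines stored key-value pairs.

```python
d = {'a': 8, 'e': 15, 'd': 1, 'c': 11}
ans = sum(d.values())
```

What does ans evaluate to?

Step 1: d.values() = [8, 15, 1, 11].
Step 2: sum = 35.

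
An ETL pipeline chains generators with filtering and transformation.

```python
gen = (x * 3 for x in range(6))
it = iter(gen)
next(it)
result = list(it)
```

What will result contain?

Step 1: Generator produces [0, 3, 6, 9, 12, 15].
Step 2: next(it) consumes first element (0).
Step 3: list(it) collects remaining: [3, 6, 9, 12, 15].
Therefore result = [3, 6, 9, 12, 15].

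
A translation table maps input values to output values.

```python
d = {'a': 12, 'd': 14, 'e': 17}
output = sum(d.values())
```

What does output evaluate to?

Step 1: d.values() = [12, 14, 17].
Step 2: sum = 43.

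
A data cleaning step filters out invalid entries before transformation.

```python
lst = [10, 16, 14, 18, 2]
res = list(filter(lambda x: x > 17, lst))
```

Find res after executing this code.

Step 1: Filter elements > 17:
  10: removed
  16: removed
  14: removed
  18: kept
  2: removed
Therefore res = [18].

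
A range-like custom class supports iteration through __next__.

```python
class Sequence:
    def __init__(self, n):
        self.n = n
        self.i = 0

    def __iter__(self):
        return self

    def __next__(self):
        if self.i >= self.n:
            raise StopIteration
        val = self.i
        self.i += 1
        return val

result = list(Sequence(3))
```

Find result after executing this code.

Step 1: Sequence(3) creates an iterator counting 0 to 2.
Step 2: list() consumes all values: [0, 1, 2].
Therefore result = [0, 1, 2].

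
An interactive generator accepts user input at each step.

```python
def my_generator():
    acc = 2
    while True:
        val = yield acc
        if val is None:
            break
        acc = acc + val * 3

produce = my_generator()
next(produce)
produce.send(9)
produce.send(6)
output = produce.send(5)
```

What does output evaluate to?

Step 1: next() -> yield acc=2.
Step 2: send(9) -> val=9, acc = 2 + 9*3 = 29, yield 29.
Step 3: send(6) -> val=6, acc = 29 + 6*3 = 47, yield 47.
Step 4: send(5) -> val=5, acc = 47 + 5*3 = 62, yield 62.
Therefore output = 62.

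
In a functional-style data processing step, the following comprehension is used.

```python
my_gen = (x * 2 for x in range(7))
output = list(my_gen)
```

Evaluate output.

Step 1: For each x in range(7), compute x*2:
  x=0: 0*2 = 0
  x=1: 1*2 = 2
  x=2: 2*2 = 4
  x=3: 3*2 = 6
  x=4: 4*2 = 8
  x=5: 5*2 = 10
  x=6: 6*2 = 12
Therefore output = [0, 2, 4, 6, 8, 10, 12].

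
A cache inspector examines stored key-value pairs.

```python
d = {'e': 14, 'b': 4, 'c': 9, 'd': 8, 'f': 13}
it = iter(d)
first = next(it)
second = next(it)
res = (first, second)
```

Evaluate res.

Step 1: iter(d) iterates over keys: ['e', 'b', 'c', 'd', 'f'].
Step 2: first = next(it) = 'e', second = next(it) = 'b'.
Therefore res = ('e', 'b').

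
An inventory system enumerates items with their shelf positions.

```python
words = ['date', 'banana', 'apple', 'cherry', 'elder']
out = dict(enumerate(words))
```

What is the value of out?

Step 1: enumerate pairs indices with words:
  0 -> 'date'
  1 -> 'banana'
  2 -> 'apple'
  3 -> 'cherry'
  4 -> 'elder'
Therefore out = {0: 'date', 1: 'banana', 2: 'apple', 3: 'cherry', 4: 'elder'}.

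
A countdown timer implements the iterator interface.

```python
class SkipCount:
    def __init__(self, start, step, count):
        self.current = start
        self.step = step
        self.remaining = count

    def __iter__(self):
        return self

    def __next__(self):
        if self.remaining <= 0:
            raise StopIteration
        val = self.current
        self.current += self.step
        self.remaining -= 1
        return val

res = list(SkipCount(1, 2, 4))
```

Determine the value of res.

Step 1: SkipCount starts at 1, increments by 2, for 4 steps:
  Yield 1, then current += 2
  Yield 3, then current += 2
  Yield 5, then current += 2
  Yield 7, then current += 2
Therefore res = [1, 3, 5, 7].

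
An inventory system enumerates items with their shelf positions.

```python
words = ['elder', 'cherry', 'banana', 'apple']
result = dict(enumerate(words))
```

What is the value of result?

Step 1: enumerate pairs indices with words:
  0 -> 'elder'
  1 -> 'cherry'
  2 -> 'banana'
  3 -> 'apple'
Therefore result = {0: 'elder', 1: 'cherry', 2: 'banana', 3: 'apple'}.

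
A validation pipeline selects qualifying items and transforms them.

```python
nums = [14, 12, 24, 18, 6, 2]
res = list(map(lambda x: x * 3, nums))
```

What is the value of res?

Step 1: Apply lambda x: x * 3 to each element:
  14 -> 42
  12 -> 36
  24 -> 72
  18 -> 54
  6 -> 18
  2 -> 6
Therefore res = [42, 36, 72, 54, 18, 6].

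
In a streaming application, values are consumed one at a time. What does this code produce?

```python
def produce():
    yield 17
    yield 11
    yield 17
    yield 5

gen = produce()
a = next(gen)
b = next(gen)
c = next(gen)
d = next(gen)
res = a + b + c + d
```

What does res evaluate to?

Step 1: Create generator and consume all values:
  a = next(gen) = 17
  b = next(gen) = 11
  c = next(gen) = 17
  d = next(gen) = 5
Step 2: res = 17 + 11 + 17 + 5 = 50.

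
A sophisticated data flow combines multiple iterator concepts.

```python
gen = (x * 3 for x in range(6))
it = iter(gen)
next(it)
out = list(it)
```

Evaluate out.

Step 1: Generator produces [0, 3, 6, 9, 12, 15].
Step 2: next(it) consumes first element (0).
Step 3: list(it) collects remaining: [3, 6, 9, 12, 15].
Therefore out = [3, 6, 9, 12, 15].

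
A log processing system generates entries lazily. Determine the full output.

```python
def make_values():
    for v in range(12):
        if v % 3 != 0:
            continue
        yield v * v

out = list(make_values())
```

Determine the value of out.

Step 1: Only yield v**2 when v is divisible by 3:
  v=0: 0 % 3 == 0, yield 0**2 = 0
  v=3: 3 % 3 == 0, yield 3**2 = 9
  v=6: 6 % 3 == 0, yield 6**2 = 36
  v=9: 9 % 3 == 0, yield 9**2 = 81
Therefore out = [0, 9, 36, 81].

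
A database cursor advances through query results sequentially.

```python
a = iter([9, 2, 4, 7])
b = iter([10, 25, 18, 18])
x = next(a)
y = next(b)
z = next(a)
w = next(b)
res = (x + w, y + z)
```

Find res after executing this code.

Step 1: a iterates [9, 2, 4, 7], b iterates [10, 25, 18, 18].
Step 2: x = next(a) = 9, y = next(b) = 10.
Step 3: z = next(a) = 2, w = next(b) = 25.
Step 4: res = (9 + 25, 10 + 2) = (34, 12).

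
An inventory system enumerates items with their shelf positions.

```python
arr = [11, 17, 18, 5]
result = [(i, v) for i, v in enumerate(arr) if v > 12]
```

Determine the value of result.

Step 1: Filter enumerate([11, 17, 18, 5]) keeping v > 12:
  (0, 11): 11 <= 12, excluded
  (1, 17): 17 > 12, included
  (2, 18): 18 > 12, included
  (3, 5): 5 <= 12, excluded
Therefore result = [(1, 17), (2, 18)].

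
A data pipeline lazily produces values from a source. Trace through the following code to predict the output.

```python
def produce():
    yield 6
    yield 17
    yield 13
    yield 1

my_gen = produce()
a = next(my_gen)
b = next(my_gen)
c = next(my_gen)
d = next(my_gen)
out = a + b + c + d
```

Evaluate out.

Step 1: Create generator and consume all values:
  a = next(my_gen) = 6
  b = next(my_gen) = 17
  c = next(my_gen) = 13
  d = next(my_gen) = 1
Step 2: out = 6 + 17 + 13 + 1 = 37.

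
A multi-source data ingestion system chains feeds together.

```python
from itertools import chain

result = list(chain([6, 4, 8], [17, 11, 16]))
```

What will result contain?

Step 1: chain() concatenates iterables: [6, 4, 8] + [17, 11, 16].
Therefore result = [6, 4, 8, 17, 11, 16].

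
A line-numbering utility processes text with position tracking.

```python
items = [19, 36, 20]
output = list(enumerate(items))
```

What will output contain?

Step 1: enumerate pairs each element with its index:
  (0, 19)
  (1, 36)
  (2, 20)
Therefore output = [(0, 19), (1, 36), (2, 20)].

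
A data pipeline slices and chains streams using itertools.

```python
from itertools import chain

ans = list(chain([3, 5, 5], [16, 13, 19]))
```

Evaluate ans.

Step 1: chain() concatenates iterables: [3, 5, 5] + [16, 13, 19].
Therefore ans = [3, 5, 5, 16, 13, 19].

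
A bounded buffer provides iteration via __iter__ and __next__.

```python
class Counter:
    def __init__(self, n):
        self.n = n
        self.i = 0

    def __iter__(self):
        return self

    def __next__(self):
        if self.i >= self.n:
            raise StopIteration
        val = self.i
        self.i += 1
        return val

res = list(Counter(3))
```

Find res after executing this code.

Step 1: Counter(3) creates an iterator counting 0 to 2.
Step 2: list() consumes all values: [0, 1, 2].
Therefore res = [0, 1, 2].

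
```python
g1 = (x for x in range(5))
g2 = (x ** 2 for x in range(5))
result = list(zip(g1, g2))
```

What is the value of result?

Step 1: g1 produces [0, 1, 2, 3, 4].
Step 2: g2 produces [0, 1, 4, 9, 16].
Step 3: zip pairs them: [(0, 0), (1, 1), (2, 4), (3, 9), (4, 16)].
Therefore result = [(0, 0), (1, 1), (2, 4), (3, 9), (4, 16)].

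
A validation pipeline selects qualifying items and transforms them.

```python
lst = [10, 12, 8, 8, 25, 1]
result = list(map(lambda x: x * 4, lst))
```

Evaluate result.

Step 1: Apply lambda x: x * 4 to each element:
  10 -> 40
  12 -> 48
  8 -> 32
  8 -> 32
  25 -> 100
  1 -> 4
Therefore result = [40, 48, 32, 32, 100, 4].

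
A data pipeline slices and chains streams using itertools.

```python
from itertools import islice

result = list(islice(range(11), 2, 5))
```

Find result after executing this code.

Step 1: islice(range(11), 2, 5) takes elements at indices [2, 5).
Step 2: Elements: [2, 3, 4].
Therefore result = [2, 3, 4].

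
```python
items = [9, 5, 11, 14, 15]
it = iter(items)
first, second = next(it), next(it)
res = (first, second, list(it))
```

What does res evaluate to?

Step 1: Create iterator over [9, 5, 11, 14, 15].
Step 2: first = 9, second = 5.
Step 3: Remaining elements: [11, 14, 15].
Therefore res = (9, 5, [11, 14, 15]).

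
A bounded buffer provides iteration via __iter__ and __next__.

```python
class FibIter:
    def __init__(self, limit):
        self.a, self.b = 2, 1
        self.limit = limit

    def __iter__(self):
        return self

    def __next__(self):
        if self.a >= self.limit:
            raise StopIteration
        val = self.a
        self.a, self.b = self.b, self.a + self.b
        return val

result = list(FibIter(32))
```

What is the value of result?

Step 1: Fibonacci-like sequence (a=2, b=1) until >= 32:
  Yield 2, then a,b = 1,3
  Yield 1, then a,b = 3,4
  Yield 3, then a,b = 4,7
  Yield 4, then a,b = 7,11
  Yield 7, then a,b = 11,18
  Yield 11, then a,b = 18,29
  Yield 18, then a,b = 29,47
  Yield 29, then a,b = 47,76
Step 2: 47 >= 32, stop.
Therefore result = [2, 1, 3, 4, 7, 11, 18, 29].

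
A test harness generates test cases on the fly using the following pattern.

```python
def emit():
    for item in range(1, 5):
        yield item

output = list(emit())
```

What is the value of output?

Step 1: The generator yields each value from range(1, 5).
Step 2: list() consumes all yields: [1, 2, 3, 4].
Therefore output = [1, 2, 3, 4].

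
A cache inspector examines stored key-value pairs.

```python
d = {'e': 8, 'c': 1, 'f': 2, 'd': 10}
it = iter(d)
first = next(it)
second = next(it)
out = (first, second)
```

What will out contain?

Step 1: iter(d) iterates over keys: ['e', 'c', 'f', 'd'].
Step 2: first = next(it) = 'e', second = next(it) = 'c'.
Therefore out = ('e', 'c').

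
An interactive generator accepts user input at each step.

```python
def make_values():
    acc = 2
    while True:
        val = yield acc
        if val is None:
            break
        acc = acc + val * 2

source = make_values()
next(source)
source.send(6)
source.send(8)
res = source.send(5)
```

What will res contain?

Step 1: next() -> yield acc=2.
Step 2: send(6) -> val=6, acc = 2 + 6*2 = 14, yield 14.
Step 3: send(8) -> val=8, acc = 14 + 8*2 = 30, yield 30.
Step 4: send(5) -> val=5, acc = 30 + 5*2 = 40, yield 40.
Therefore res = 40.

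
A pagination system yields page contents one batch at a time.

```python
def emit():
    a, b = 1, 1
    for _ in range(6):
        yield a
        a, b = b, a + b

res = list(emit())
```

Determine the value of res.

Step 1: Fibonacci-like sequence starting with a=1, b=1:
  Iteration 1: yield a=1, then a,b = 1,2
  Iteration 2: yield a=1, then a,b = 2,3
  Iteration 3: yield a=2, then a,b = 3,5
  Iteration 4: yield a=3, then a,b = 5,8
  Iteration 5: yield a=5, then a,b = 8,13
  Iteration 6: yield a=8, then a,b = 13,21
Therefore res = [1, 1, 2, 3, 5, 8].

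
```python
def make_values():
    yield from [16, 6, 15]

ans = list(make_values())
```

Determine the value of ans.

Step 1: yield from delegates to the iterable, yielding each element.
Step 2: Collected values: [16, 6, 15].
Therefore ans = [16, 6, 15].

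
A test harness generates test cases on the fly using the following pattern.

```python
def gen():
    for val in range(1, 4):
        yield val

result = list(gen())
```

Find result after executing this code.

Step 1: The generator yields each value from range(1, 4).
Step 2: list() consumes all yields: [1, 2, 3].
Therefore result = [1, 2, 3].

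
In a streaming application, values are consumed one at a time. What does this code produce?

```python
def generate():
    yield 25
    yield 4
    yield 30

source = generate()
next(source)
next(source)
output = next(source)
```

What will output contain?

Step 1: generate() creates a generator.
Step 2: next(source) yields 25 (consumed and discarded).
Step 3: next(source) yields 4 (consumed and discarded).
Step 4: next(source) yields 30, assigned to output.
Therefore output = 30.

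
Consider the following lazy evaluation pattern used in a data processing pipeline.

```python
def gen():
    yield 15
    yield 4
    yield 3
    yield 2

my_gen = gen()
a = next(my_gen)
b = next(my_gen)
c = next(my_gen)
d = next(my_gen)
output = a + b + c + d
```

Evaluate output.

Step 1: Create generator and consume all values:
  a = next(my_gen) = 15
  b = next(my_gen) = 4
  c = next(my_gen) = 3
  d = next(my_gen) = 2
Step 2: output = 15 + 4 + 3 + 2 = 24.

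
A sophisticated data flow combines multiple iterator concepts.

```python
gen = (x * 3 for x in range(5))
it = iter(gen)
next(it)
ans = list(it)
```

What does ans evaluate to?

Step 1: Generator produces [0, 3, 6, 9, 12].
Step 2: next(it) consumes first element (0).
Step 3: list(it) collects remaining: [3, 6, 9, 12].
Therefore ans = [3, 6, 9, 12].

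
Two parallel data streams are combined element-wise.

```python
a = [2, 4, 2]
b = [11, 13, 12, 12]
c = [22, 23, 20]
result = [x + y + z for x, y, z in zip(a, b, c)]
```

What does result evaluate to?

Step 1: zip three lists (truncates to shortest, len=3):
  2 + 11 + 22 = 35
  4 + 13 + 23 = 40
  2 + 12 + 20 = 34
Therefore result = [35, 40, 34].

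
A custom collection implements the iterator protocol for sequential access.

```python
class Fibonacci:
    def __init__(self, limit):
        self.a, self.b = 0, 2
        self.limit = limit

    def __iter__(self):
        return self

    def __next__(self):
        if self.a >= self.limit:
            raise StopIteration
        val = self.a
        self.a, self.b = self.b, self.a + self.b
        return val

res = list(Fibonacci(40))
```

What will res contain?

Step 1: Fibonacci-like sequence (a=0, b=2) until >= 40:
  Yield 0, then a,b = 2,2
  Yield 2, then a,b = 2,4
  Yield 2, then a,b = 4,6
  Yield 4, then a,b = 6,10
  Yield 6, then a,b = 10,16
  Yield 10, then a,b = 16,26
  Yield 16, then a,b = 26,42
  Yield 26, then a,b = 42,68
Step 2: 42 >= 40, stop.
Therefore res = [0, 2, 2, 4, 6, 10, 16, 26].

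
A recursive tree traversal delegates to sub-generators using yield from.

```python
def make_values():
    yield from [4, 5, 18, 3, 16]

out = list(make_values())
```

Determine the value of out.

Step 1: yield from delegates to the iterable, yielding each element.
Step 2: Collected values: [4, 5, 18, 3, 16].
Therefore out = [4, 5, 18, 3, 16].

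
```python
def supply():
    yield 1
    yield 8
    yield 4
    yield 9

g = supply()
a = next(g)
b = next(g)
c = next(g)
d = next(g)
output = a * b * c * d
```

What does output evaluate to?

Step 1: Create generator and consume all values:
  a = next(g) = 1
  b = next(g) = 8
  c = next(g) = 4
  d = next(g) = 9
Step 2: output = 1 * 8 * 4 * 9 = 288.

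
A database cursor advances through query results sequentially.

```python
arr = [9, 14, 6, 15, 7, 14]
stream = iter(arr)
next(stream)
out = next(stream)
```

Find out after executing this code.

Step 1: Create iterator over [9, 14, 6, 15, 7, 14].
Step 2: next() consumes 9.
Step 3: next() returns 14.
Therefore out = 14.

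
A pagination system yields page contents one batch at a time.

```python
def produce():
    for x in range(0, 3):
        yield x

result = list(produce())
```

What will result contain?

Step 1: The generator yields each value from range(0, 3).
Step 2: list() consumes all yields: [0, 1, 2].
Therefore result = [0, 1, 2].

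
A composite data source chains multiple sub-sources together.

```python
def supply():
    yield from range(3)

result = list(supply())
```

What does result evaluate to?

Step 1: yield from delegates to the iterable, yielding each element.
Step 2: Collected values: [0, 1, 2].
Therefore result = [0, 1, 2].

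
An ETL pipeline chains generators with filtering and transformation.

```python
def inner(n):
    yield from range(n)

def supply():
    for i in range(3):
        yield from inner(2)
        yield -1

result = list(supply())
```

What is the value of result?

Step 1: For each i in range(3):
  i=0: yield from inner(2) -> [0, 1], then yield -1
  i=1: yield from inner(2) -> [0, 1], then yield -1
  i=2: yield from inner(2) -> [0, 1], then yield -1
Therefore result = [0, 1, -1, 0, 1, -1, 0, 1, -1].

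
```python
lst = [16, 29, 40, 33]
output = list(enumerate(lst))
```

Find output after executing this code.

Step 1: enumerate pairs each element with its index:
  (0, 16)
  (1, 29)
  (2, 40)
  (3, 33)
Therefore output = [(0, 16), (1, 29), (2, 40), (3, 33)].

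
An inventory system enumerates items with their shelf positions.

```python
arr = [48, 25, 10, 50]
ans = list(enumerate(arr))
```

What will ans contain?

Step 1: enumerate pairs each element with its index:
  (0, 48)
  (1, 25)
  (2, 10)
  (3, 50)
Therefore ans = [(0, 48), (1, 25), (2, 10), (3, 50)].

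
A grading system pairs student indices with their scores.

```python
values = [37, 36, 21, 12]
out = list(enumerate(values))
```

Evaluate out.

Step 1: enumerate pairs each element with its index:
  (0, 37)
  (1, 36)
  (2, 21)
  (3, 12)
Therefore out = [(0, 37), (1, 36), (2, 21), (3, 12)].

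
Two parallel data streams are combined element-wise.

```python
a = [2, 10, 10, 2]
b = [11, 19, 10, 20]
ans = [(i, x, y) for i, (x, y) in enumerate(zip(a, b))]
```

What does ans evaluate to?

Step 1: enumerate(zip(a, b)) gives index with paired elements:
  i=0: (2, 11)
  i=1: (10, 19)
  i=2: (10, 10)
  i=3: (2, 20)
Therefore ans = [(0, 2, 11), (1, 10, 19), (2, 10, 10), (3, 2, 20)].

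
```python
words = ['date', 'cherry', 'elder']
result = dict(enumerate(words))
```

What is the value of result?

Step 1: enumerate pairs indices with words:
  0 -> 'date'
  1 -> 'cherry'
  2 -> 'elder'
Therefore result = {0: 'date', 1: 'cherry', 2: 'elder'}.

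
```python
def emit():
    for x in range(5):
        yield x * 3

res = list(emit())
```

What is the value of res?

Step 1: For each x in range(5), yield x * 3:
  x=0: yield 0 * 3 = 0
  x=1: yield 1 * 3 = 3
  x=2: yield 2 * 3 = 6
  x=3: yield 3 * 3 = 9
  x=4: yield 4 * 3 = 12
Therefore res = [0, 3, 6, 9, 12].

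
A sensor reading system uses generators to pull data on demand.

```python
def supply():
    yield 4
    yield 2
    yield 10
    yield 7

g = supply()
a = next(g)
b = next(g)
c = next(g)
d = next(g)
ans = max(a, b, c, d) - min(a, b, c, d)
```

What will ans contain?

Step 1: Create generator and consume all values:
  a = next(g) = 4
  b = next(g) = 2
  c = next(g) = 10
  d = next(g) = 7
Step 2: max = 10, min = 2, ans = 10 - 2 = 8.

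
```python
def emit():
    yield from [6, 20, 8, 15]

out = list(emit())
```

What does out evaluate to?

Step 1: yield from delegates to the iterable, yielding each element.
Step 2: Collected values: [6, 20, 8, 15].
Therefore out = [6, 20, 8, 15].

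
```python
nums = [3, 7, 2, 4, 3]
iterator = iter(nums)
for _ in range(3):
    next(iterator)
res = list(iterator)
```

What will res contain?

Step 1: Create iterator over [3, 7, 2, 4, 3].
Step 2: Advance 3 positions (consuming [3, 7, 2]).
Step 3: list() collects remaining elements: [4, 3].
Therefore res = [4, 3].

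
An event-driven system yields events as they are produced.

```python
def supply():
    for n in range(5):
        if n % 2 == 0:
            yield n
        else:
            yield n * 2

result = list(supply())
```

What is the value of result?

Step 1: For each n in range(5), yield n if even, else n*2:
  n=0 (even): yield 0
  n=1 (odd): yield 1*2 = 2
  n=2 (even): yield 2
  n=3 (odd): yield 3*2 = 6
  n=4 (even): yield 4
Therefore result = [0, 2, 2, 6, 4].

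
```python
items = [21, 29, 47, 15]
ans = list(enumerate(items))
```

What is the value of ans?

Step 1: enumerate pairs each element with its index:
  (0, 21)
  (1, 29)
  (2, 47)
  (3, 15)
Therefore ans = [(0, 21), (1, 29), (2, 47), (3, 15)].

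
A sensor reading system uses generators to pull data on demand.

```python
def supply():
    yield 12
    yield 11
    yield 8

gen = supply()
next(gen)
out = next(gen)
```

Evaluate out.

Step 1: supply() creates a generator.
Step 2: next(gen) yields 12 (consumed and discarded).
Step 3: next(gen) yields 11, assigned to out.
Therefore out = 11.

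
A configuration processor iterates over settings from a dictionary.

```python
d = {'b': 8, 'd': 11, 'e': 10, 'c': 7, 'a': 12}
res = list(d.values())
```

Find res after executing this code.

Step 1: d.values() returns the dictionary values in insertion order.
Therefore res = [8, 11, 10, 7, 12].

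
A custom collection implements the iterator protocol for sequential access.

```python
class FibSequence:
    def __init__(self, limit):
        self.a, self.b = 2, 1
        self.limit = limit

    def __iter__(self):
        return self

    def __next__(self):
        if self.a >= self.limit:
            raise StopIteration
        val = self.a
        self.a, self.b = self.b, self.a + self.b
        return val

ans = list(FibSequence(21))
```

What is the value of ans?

Step 1: Fibonacci-like sequence (a=2, b=1) until >= 21:
  Yield 2, then a,b = 1,3
  Yield 1, then a,b = 3,4
  Yield 3, then a,b = 4,7
  Yield 4, then a,b = 7,11
  Yield 7, then a,b = 11,18
  Yield 11, then a,b = 18,29
  Yield 18, then a,b = 29,47
Step 2: 29 >= 21, stop.
Therefore ans = [2, 1, 3, 4, 7, 11, 18].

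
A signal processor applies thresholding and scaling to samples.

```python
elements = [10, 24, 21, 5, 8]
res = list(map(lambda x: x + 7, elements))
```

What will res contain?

Step 1: Apply lambda x: x + 7 to each element:
  10 -> 17
  24 -> 31
  21 -> 28
  5 -> 12
  8 -> 15
Therefore res = [17, 31, 28, 12, 15].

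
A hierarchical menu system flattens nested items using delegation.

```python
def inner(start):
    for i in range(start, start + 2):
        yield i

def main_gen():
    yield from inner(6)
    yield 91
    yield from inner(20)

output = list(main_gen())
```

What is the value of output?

Step 1: main_gen() delegates to inner(6):
  yield 6
  yield 7
Step 2: yield 91
Step 3: Delegates to inner(20):
  yield 20
  yield 21
Therefore output = [6, 7, 91, 20, 21].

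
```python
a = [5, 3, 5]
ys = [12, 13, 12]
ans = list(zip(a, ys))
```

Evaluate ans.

Step 1: zip pairs elements at same index:
  Index 0: (5, 12)
  Index 1: (3, 13)
  Index 2: (5, 12)
Therefore ans = [(5, 12), (3, 13), (5, 12)].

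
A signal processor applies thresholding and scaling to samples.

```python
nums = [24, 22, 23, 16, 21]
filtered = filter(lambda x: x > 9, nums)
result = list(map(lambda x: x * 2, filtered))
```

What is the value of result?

Step 1: Filter nums for elements > 9:
  24: kept
  22: kept
  23: kept
  16: kept
  21: kept
Step 2: Map x * 2 on filtered [24, 22, 23, 16, 21]:
  24 -> 48
  22 -> 44
  23 -> 46
  16 -> 32
  21 -> 42
Therefore result = [48, 44, 46, 32, 42].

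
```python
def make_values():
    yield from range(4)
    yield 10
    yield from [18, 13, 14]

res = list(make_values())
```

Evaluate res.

Step 1: Trace yields in order:
  yield 0
  yield 1
  yield 2
  yield 3
  yield 10
  yield 18
  yield 13
  yield 14
Therefore res = [0, 1, 2, 3, 10, 18, 13, 14].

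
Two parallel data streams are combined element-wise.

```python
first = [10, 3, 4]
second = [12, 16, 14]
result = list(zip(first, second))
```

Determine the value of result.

Step 1: zip pairs elements at same index:
  Index 0: (10, 12)
  Index 1: (3, 16)
  Index 2: (4, 14)
Therefore result = [(10, 12), (3, 16), (4, 14)].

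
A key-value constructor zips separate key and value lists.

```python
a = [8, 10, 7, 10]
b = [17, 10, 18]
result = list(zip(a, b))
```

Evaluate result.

Step 1: zip stops at shortest (len(a)=4, len(b)=3):
  Index 0: (8, 17)
  Index 1: (10, 10)
  Index 2: (7, 18)
Step 2: Last element of a (10) has no pair, dropped.
Therefore result = [(8, 17), (10, 10), (7, 18)].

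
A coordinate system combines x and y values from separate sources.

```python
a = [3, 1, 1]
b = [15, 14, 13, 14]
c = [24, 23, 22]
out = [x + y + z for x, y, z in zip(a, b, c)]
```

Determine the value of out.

Step 1: zip three lists (truncates to shortest, len=3):
  3 + 15 + 24 = 42
  1 + 14 + 23 = 38
  1 + 13 + 22 = 36
Therefore out = [42, 38, 36].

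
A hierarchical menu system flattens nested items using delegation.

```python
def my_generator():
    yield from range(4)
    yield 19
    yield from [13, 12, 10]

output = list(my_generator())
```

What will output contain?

Step 1: Trace yields in order:
  yield 0
  yield 1
  yield 2
  yield 3
  yield 19
  yield 13
  yield 12
  yield 10
Therefore output = [0, 1, 2, 3, 19, 13, 12, 10].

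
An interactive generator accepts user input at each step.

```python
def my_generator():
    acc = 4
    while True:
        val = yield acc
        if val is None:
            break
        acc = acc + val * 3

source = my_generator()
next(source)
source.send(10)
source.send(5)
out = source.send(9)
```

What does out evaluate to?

Step 1: next() -> yield acc=4.
Step 2: send(10) -> val=10, acc = 4 + 10*3 = 34, yield 34.
Step 3: send(5) -> val=5, acc = 34 + 5*3 = 49, yield 49.
Step 4: send(9) -> val=9, acc = 49 + 9*3 = 76, yield 76.
Therefore out = 76.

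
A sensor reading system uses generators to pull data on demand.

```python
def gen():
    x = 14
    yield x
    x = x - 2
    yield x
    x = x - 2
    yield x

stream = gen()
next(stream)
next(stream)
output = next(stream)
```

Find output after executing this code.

Step 1: Trace through generator execution:
  Yield 1: x starts at 14, yield 14
  Yield 2: x = 14 - 2 = 12, yield 12
  Yield 3: x = 12 - 2 = 10, yield 10
Step 2: First next() gets 14, second next() gets the second value, third next() yields 10.
Therefore output = 10.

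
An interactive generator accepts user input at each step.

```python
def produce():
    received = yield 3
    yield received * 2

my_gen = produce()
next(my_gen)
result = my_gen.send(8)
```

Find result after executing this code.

Step 1: next(my_gen) advances to first yield, producing 3.
Step 2: send(8) resumes, received = 8.
Step 3: yield received * 2 = 8 * 2 = 16.
Therefore result = 16.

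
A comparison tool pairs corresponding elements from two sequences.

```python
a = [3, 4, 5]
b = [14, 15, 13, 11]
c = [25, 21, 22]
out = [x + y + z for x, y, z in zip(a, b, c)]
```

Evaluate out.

Step 1: zip three lists (truncates to shortest, len=3):
  3 + 14 + 25 = 42
  4 + 15 + 21 = 40
  5 + 13 + 22 = 40
Therefore out = [42, 40, 40].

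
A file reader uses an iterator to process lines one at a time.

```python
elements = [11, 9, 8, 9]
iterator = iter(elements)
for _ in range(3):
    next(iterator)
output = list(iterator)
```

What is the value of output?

Step 1: Create iterator over [11, 9, 8, 9].
Step 2: Advance 3 positions (consuming [11, 9, 8]).
Step 3: list() collects remaining elements: [9].
Therefore output = [9].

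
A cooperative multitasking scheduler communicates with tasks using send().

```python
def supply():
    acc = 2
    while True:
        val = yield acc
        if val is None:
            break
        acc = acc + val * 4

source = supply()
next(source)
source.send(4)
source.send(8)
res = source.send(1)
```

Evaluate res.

Step 1: next() -> yield acc=2.
Step 2: send(4) -> val=4, acc = 2 + 4*4 = 18, yield 18.
Step 3: send(8) -> val=8, acc = 18 + 8*4 = 50, yield 50.
Step 4: send(1) -> val=1, acc = 50 + 1*4 = 54, yield 54.
Therefore res = 54.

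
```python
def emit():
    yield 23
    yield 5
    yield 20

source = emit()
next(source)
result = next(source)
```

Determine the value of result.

Step 1: emit() creates a generator.
Step 2: next(source) yields 23 (consumed and discarded).
Step 3: next(source) yields 5, assigned to result.
Therefore result = 5.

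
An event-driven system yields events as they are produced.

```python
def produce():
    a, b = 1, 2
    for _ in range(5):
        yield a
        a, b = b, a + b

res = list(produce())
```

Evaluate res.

Step 1: Fibonacci-like sequence starting with a=1, b=2:
  Iteration 1: yield a=1, then a,b = 2,3
  Iteration 2: yield a=2, then a,b = 3,5
  Iteration 3: yield a=3, then a,b = 5,8
  Iteration 4: yield a=5, then a,b = 8,13
  Iteration 5: yield a=8, then a,b = 13,21
Therefore res = [1, 2, 3, 5, 8].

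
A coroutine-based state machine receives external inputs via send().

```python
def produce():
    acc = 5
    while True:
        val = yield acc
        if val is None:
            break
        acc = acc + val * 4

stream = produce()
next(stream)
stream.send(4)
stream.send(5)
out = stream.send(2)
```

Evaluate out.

Step 1: next() -> yield acc=5.
Step 2: send(4) -> val=4, acc = 5 + 4*4 = 21, yield 21.
Step 3: send(5) -> val=5, acc = 21 + 5*4 = 41, yield 41.
Step 4: send(2) -> val=2, acc = 41 + 2*4 = 49, yield 49.
Therefore out = 49.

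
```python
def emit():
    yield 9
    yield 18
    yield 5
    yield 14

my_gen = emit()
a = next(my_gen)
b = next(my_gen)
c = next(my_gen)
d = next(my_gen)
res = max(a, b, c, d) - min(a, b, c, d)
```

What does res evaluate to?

Step 1: Create generator and consume all values:
  a = next(my_gen) = 9
  b = next(my_gen) = 18
  c = next(my_gen) = 5
  d = next(my_gen) = 14
Step 2: max = 18, min = 5, res = 18 - 5 = 13.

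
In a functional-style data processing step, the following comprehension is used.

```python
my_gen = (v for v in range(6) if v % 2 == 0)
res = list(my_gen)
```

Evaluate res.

Step 1: Filter range(6) keeping only even values:
  v=0: even, included
  v=1: odd, excluded
  v=2: even, included
  v=3: odd, excluded
  v=4: even, included
  v=5: odd, excluded
Therefore res = [0, 2, 4].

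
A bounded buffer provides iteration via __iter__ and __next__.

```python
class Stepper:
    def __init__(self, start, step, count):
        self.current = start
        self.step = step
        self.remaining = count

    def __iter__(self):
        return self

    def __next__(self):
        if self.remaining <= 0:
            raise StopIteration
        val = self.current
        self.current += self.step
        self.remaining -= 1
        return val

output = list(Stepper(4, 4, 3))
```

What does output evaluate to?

Step 1: Stepper starts at 4, increments by 4, for 3 steps:
  Yield 4, then current += 4
  Yield 8, then current += 4
  Yield 12, then current += 4
Therefore output = [4, 8, 12].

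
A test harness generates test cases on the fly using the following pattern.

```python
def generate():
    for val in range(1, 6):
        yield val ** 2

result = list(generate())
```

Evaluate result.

Step 1: For each val in range(1, 6), yield val**2:
  val=1: yield 1**2 = 1
  val=2: yield 2**2 = 4
  val=3: yield 3**2 = 9
  val=4: yield 4**2 = 16
  val=5: yield 5**2 = 25
Therefore result = [1, 4, 9, 16, 25].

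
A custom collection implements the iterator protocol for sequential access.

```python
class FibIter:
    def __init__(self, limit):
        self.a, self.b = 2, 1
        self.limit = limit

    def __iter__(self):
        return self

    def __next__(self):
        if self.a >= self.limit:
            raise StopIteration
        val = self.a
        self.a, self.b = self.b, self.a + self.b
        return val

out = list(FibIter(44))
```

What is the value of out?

Step 1: Fibonacci-like sequence (a=2, b=1) until >= 44:
  Yield 2, then a,b = 1,3
  Yield 1, then a,b = 3,4
  Yield 3, then a,b = 4,7
  Yield 4, then a,b = 7,11
  Yield 7, then a,b = 11,18
  Yield 11, then a,b = 18,29
  Yield 18, then a,b = 29,47
  Yield 29, then a,b = 47,76
Step 2: 47 >= 44, stop.
Therefore out = [2, 1, 3, 4, 7, 11, 18, 29].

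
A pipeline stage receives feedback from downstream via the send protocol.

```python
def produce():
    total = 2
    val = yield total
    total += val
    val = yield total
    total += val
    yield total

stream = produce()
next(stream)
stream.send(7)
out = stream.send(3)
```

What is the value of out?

Step 1: next() -> yield total=2.
Step 2: send(7) -> val=7, total = 2+7 = 9, yield 9.
Step 3: send(3) -> val=3, total = 9+3 = 12, yield 12.
Therefore out = 12.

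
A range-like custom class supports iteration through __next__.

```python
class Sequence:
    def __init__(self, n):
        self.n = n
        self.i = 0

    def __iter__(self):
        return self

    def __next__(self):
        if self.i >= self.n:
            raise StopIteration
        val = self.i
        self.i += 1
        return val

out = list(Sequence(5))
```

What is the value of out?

Step 1: Sequence(5) creates an iterator counting 0 to 4.
Step 2: list() consumes all values: [0, 1, 2, 3, 4].
Therefore out = [0, 1, 2, 3, 4].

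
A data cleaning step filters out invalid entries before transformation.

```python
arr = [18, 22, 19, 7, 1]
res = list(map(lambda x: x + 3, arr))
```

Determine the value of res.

Step 1: Apply lambda x: x + 3 to each element:
  18 -> 21
  22 -> 25
  19 -> 22
  7 -> 10
  1 -> 4
Therefore res = [21, 25, 22, 10, 4].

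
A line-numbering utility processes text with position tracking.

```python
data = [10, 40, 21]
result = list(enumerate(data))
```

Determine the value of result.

Step 1: enumerate pairs each element with its index:
  (0, 10)
  (1, 40)
  (2, 21)
Therefore result = [(0, 10), (1, 40), (2, 21)].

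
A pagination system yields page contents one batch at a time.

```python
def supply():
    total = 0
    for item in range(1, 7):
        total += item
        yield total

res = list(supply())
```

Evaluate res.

Step 1: Generator accumulates running sum:
  item=1: total = 1, yield 1
  item=2: total = 3, yield 3
  item=3: total = 6, yield 6
  item=4: total = 10, yield 10
  item=5: total = 15, yield 15
  item=6: total = 21, yield 21
Therefore res = [1, 3, 6, 10, 15, 21].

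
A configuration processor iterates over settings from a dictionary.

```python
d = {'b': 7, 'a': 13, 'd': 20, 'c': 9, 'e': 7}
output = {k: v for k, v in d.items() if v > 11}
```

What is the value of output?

Step 1: Filter items where value > 11:
  'b': 7 <= 11: removed
  'a': 13 > 11: kept
  'd': 20 > 11: kept
  'c': 9 <= 11: removed
  'e': 7 <= 11: removed
Therefore output = {'a': 13, 'd': 20}.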